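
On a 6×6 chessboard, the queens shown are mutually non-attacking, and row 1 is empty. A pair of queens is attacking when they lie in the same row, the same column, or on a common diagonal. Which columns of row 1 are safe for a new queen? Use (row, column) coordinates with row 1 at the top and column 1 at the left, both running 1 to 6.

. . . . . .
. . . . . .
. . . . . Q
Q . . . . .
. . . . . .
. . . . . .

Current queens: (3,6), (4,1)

columns 2, 3, 5

(3,6) attacks row 1 at column 6 and diagonals 4.
(4,1) attacks row 1 at column 1 and diagonals 4.
Attacked columns: {1, 4, 6}. Safe: {2, 3, 5}.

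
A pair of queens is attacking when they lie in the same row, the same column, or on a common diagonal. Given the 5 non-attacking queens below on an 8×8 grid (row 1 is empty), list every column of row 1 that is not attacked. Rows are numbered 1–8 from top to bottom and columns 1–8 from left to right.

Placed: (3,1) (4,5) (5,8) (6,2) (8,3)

columns 6

(3,1) attacks row 1 at column 1 and diagonals 3.
(4,5) attacks row 1 at column 5 and diagonals 2, 8.
(5,8) attacks row 1 at column 8 and diagonals 4.
(6,2) attacks row 1 at column 2 and diagonals 7.
(8,3) attacks row 1 at column 3.
Attacked columns: {1, 2, 3, 4, 5, 7, 8}. Safe: {6}.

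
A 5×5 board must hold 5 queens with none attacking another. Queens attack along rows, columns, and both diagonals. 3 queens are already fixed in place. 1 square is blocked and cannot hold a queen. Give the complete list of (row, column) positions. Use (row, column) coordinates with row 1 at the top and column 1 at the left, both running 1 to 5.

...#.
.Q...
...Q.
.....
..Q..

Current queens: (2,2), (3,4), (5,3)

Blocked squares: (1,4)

(1,5) (2,2) (3,4) (4,1) (5,3)

Row 1: attacked by (2,2)→{1,2,3}; (3,4)→{2,4}; (5,3)→{3}. Blocked: 4. Safe: 5. Place at column 5.
Row 4: attacked by (1,5)→{2,5}; (2,2)→{2,4}; (3,4)→{3,4,5}; (5,3)→{2,3,4}. Safe: 1. Place at column 1.
Columns [5, 2, 4, 1, 3], r−c [-4, 0, -1, 3, 2], r+c [6, 4, 7, 5, 8] are all distinct, so no two queens attack.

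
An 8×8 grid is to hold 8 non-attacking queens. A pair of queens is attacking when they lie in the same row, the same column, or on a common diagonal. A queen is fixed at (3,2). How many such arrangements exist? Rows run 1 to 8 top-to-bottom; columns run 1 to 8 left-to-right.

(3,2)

Branch on row 1: col 1 → 0; col 3 → 7; col 5 → 3; col 6 → 2; col 7 → 2; col 8 → 0.
Sum: 0 + 7 + 3 + 2 + 2 + 0 = 14.

14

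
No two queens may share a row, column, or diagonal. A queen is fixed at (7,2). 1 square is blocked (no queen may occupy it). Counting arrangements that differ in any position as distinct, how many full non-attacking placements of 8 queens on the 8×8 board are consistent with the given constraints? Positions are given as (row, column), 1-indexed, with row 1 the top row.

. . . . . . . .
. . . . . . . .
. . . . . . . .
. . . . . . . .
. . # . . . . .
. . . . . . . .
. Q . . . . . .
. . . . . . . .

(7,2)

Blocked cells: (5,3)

Branch on row 1: col 1 → 1; col 3 → 3; col 4 → 1; col 5 → 0; col 6 → 4; col 7 → 3.
Sum: 1 + 3 + 1 + 0 + 4 + 3 = 12.

12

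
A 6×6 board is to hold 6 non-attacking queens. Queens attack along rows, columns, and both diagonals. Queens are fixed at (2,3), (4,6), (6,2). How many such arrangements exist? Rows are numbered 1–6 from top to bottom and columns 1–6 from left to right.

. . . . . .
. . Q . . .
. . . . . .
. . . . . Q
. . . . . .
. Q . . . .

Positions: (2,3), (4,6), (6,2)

1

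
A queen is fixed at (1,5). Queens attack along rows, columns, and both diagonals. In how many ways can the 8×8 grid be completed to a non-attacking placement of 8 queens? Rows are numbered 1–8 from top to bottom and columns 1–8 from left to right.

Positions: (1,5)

18

Branch on row 2: col 1 → 3; col 2 → 4; col 3 → 3; col 7 → 6; col 8 → 2.
Sum: 3 + 4 + 3 + 6 + 2 = 18.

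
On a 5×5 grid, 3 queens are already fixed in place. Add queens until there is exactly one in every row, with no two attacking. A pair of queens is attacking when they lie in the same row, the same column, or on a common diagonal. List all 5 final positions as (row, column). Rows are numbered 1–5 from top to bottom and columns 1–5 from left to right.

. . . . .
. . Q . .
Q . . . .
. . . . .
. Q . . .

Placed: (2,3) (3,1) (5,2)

(1,5) (2,3) (3,1) (4,4) (5,2)

Row 1: attacked by (2,3)→{2,3,4}; (3,1)→{1,3}; (5,2)→{2}. Safe: 5. Place at column 5.
Row 4: attacked by (1,5)→{2,5}; (2,3)→{1,3,5}; (3,1)→{1,2}; (5,2)→{1,2,3}. Safe: 4. Place at column 4.
Columns [5, 3, 1, 4, 2], r−c [-4, -1, 2, 0, 3], r+c [6, 5, 4, 8, 7] are all distinct, so no two queens attack.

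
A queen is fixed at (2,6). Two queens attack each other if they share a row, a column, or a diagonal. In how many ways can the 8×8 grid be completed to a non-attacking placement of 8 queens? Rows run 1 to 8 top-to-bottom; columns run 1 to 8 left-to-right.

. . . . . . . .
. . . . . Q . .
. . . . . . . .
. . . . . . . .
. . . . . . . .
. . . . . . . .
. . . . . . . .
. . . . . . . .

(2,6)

14

Branch on row 1: col 1 → 1; col 2 → 2; col 3 → 8; col 4 → 3; col 8 → 0.
Sum: 1 + 2 + 8 + 3 + 0 = 14.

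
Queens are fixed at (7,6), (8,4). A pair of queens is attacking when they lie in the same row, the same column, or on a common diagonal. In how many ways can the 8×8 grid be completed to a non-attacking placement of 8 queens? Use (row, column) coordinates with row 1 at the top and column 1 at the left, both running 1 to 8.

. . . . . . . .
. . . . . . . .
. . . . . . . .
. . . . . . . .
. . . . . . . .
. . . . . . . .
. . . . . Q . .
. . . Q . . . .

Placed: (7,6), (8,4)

Branch on row 1: col 1 → 0; col 2 → 1; col 3 → 0; col 5 → 1; col 7 → 1; col 8 → 0.
Sum: 0 + 1 + 0 + 1 + 1 + 0 = 3.

3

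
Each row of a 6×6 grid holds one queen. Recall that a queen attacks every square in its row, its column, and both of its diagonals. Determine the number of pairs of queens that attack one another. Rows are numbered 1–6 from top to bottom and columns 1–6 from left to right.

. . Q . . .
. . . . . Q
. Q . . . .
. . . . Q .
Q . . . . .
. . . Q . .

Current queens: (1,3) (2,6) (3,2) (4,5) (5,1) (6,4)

0

All columns are distinct and no two queens satisfy |Δrow| = |Δcol|, so no pair attacks.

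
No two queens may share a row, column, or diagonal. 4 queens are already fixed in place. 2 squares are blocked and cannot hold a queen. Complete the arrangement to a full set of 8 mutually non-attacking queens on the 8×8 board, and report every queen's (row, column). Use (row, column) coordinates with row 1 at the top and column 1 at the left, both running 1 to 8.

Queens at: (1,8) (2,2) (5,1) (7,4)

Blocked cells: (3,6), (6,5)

Row 3: attacked by (1,8)→{6,8}; (2,2)→{1,2,3}; (5,1)→{1,3}; (7,4)→{4,8}. Blocked: 6. Safe: 5, 7. Place at column 5.
Row 4: attacked by (1,8)→{5,8}; (2,2)→{2,4}; (3,5)→{4,5,6}; (5,1)→{1,2}; (7,4)→{1,4,7}. Safe: 3. Place at column 3.
Row 6: attacked by (1,8)→{3,8}; (2,2)→{2,6}; (3,5)→{2,5,8}; (4,3)→{1,3,5}; (5,1)→{1,2}; (7,4)→{3,4,5}. Blocked: 5. Safe: 7. Place at column 7.
Row 8: attacked by (1,8)→{1,8}; (2,2)→{2,8}; (3,5)→{5}; (4,3)→{3,7}; (5,1)→{1,4}; (6,7)→{5,7}; (7,4)→{3,4,5}. Safe: 6. Place at column 6.
Columns [8, 2, 5, 3, 1, 7, 4, 6], r−c [-7, 0, -2, 1, 4, -1, 3, 2], r+c [9, 4, 8, 7, 6, 13, 11, 14] are all distinct, so no two queens attack.

(1,8) (2,2) (3,5) (4,3) (5,1) (6,7) (7,4) (8,6)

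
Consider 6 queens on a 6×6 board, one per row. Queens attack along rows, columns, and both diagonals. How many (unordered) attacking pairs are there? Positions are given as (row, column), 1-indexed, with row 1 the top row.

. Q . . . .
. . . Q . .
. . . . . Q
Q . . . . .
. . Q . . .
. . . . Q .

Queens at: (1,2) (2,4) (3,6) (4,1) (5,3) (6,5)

0

All columns are distinct and no two queens satisfy |Δrow| = |Δcol|, so no pair attacks.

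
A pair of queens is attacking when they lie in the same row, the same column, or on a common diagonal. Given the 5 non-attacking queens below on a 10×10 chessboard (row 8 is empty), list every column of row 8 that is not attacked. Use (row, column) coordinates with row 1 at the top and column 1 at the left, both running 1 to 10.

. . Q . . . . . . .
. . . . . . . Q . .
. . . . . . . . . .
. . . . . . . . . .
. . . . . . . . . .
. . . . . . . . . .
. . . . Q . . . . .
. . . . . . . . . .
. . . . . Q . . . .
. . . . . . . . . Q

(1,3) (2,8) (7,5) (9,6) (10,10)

columns 1, 9

(1,3) attacks row 8 at column 3 and diagonals 10.
(2,8) attacks row 8 at column 8 and diagonals 2.
(7,5) attacks row 8 at column 5 and diagonals 4, 6.
(9,6) attacks row 8 at column 6 and diagonals 5, 7.
(10,10) attacks row 8 at column 10 and diagonals 8.
Attacked columns: {2, 3, 4, 5, 6, 7, 8, 10}. Safe: {1, 9}.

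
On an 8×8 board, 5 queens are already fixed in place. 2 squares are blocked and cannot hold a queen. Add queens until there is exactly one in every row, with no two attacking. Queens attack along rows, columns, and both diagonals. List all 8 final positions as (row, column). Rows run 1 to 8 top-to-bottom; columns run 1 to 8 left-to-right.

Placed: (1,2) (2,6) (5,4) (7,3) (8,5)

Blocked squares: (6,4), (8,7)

Row 3: attacked by (1,2)→{2,4}; (2,6)→{5,6,7}; (5,4)→{2,4,6}; (7,3)→{3,7}; (8,5)→{5}. Safe: 1, 8. Place at column 1.
Row 4: attacked by (1,2)→{2,5}; (2,6)→{4,6,8}; (3,1)→{1,2}; (5,4)→{3,4,5}; (7,3)→{3,6}; (8,5)→{1,5}. Safe: 7. Place at column 7.
Row 6: attacked by (1,2)→{2,7}; (2,6)→{2,6}; (3,1)→{1,4}; (4,7)→{5,7}; (5,4)→{3,4,5}; (7,3)→{2,3,4}; (8,5)→{3,5,7}. Blocked: 4. Safe: 8. Place at column 8.
Columns [2, 6, 1, 7, 4, 8, 3, 5], r−c [-1, -4, 2, -3, 1, -2, 4, 3], r+c [3, 8, 4, 11, 9, 14, 10, 13] are all distinct, so no two queens attack.

(1,2) (2,6) (3,1) (4,7) (5,4) (6,8) (7,3) (8,5)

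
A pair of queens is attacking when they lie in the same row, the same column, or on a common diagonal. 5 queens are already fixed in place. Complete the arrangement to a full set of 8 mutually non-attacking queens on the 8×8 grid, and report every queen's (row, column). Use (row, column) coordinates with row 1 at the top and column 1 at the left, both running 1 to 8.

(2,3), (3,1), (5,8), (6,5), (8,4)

(1,7) (2,3) (3,1) (4,6) (5,8) (6,5) (7,2) (8,4)

Row 1: attacked by (2,3)→{2,3,4}; (3,1)→{1,3}; (5,8)→{4,8}; (6,5)→{5}; (8,4)→{4}. Safe: 6, 7. Place at column 7.
Row 4: attacked by (1,7)→{4,7}; (2,3)→{1,3,5}; (3,1)→{1,2}; (5,8)→{7,8}; (6,5)→{3,5,7}; (8,4)→{4,8}. Safe: 6. Place at column 6.
Row 7: attacked by (1,7)→{1,7}; (2,3)→{3,8}; (3,1)→{1,5}; (4,6)→{3,6}; (5,8)→{6,8}; (6,5)→{4,5,6}; (8,4)→{3,4,5}. Safe: 2. Place at column 2.
Columns [7, 3, 1, 6, 8, 5, 2, 4], r−c [-6, -1, 2, -2, -3, 1, 5, 4], r+c [8, 5, 4, 10, 13, 11, 9, 12] are all distinct, so no two queens attack.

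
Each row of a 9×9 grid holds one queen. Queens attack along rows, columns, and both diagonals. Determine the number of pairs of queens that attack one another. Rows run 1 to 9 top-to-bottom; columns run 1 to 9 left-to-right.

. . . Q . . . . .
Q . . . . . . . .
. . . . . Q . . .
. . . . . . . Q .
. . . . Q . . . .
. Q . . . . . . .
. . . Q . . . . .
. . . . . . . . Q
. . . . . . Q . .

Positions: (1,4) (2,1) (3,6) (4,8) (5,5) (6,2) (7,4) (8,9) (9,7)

Same column: (1,4)–(7,4) (column 4).
Same diagonal: (1,4)–(3,6) (|1−3| = |4−6| = 2).
Total attacking pairs: 2.

2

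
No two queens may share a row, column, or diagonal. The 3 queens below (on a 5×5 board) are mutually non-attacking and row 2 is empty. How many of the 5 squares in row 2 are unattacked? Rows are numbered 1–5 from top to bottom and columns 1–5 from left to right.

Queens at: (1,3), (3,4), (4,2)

1

(1,3) attacks row 2 at column 3 and diagonals 2, 4.
(3,4) attacks row 2 at column 4 and diagonals 3, 5.
(4,2) attacks row 2 at column 2 and diagonals 4.
Attacked columns: {2, 3, 4, 5}. Safe: {1}.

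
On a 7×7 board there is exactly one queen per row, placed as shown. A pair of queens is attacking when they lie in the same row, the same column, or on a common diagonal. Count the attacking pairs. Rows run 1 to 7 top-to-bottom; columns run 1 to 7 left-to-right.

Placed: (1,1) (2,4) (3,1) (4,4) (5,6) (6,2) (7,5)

5

Same column: (1,1)–(3,1) (column 1); (2,4)–(4,4) (column 4).
Same diagonal: (1,1)–(4,4) (|1−4| = |1−4| = 3); (3,1)–(7,5) (|3−7| = |1−5| = 4); (4,4)–(6,2) (|4−6| = |4−2| = 2).
Total attacking pairs: 5.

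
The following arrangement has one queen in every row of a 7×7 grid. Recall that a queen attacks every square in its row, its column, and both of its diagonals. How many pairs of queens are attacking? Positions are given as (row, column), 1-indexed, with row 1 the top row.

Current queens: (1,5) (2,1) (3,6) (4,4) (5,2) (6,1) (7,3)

2

Same column: (2,1)–(6,1) (column 1).
Same diagonal: (5,2)–(6,1) (|5−6| = |2−1| = 1).
Total attacking pairs: 2.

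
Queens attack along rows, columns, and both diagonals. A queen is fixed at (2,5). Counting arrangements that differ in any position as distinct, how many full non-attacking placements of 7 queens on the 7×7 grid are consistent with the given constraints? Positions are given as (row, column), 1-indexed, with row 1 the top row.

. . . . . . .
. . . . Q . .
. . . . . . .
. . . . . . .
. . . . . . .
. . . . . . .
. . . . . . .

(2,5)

6

Branch on row 1: col 1 → 1; col 2 → 3; col 3 → 1; col 7 → 1.
Sum: 1 + 3 + 1 + 1 = 6.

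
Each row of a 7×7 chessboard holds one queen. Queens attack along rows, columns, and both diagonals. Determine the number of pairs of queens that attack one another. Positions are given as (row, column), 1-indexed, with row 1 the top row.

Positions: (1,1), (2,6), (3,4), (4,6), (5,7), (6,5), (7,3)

3

Same column: (2,6)–(4,6) (column 6).
Same diagonal: (4,6)–(5,7) (|4−5| = |6−7| = 1); (4,6)–(7,3) (|4−7| = |6−3| = 3).
Total attacking pairs: 3.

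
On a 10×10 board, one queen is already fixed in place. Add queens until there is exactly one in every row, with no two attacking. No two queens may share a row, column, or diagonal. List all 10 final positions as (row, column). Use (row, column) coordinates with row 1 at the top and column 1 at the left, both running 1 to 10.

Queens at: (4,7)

Row 1: attacked by (4,7)→{4,7,10}. Safe: 1, 2, 3, 5, 6, 8, 9. Place at column 8.
Row 2: attacked by (1,8)→{7,8,9}; (4,7)→{5,7,9}. Safe: 1, 2, 3, 4, 6, 10. Place at column 4.
Row 3: attacked by (1,8)→{6,8,10}; (2,4)→{3,4,5}; (4,7)→{6,7,8}. Safe: 1, 2, 9. Place at column 9.
Row 5: attacked by (1,8)→{4,8}; (2,4)→{1,4,7}; (3,9)→{7,9}; (4,7)→{6,7,8}. Safe: 2, 3, 5, 10. Place at column 3.
Row 6: attacked by (1,8)→{3,8}; (2,4)→{4,8}; (3,9)→{6,9}; (4,7)→{5,7,9}; (5,3)→{2,3,4}. Safe: 1, 10. Place at column 1.
Row 7: attacked by (1,8)→{2,8}; (2,4)→{4,9}; (3,9)→{5,9}; (4,7)→{4,7,10}; (5,3)→{1,3,5}; (6,1)→{1,2}. Safe: 6. Place at column 6.
Row 8: attacked by (1,8)→{1,8}; (2,4)→{4,10}; (3,9)→{4,9}; (4,7)→{3,7}; (5,3)→{3,6}; (6,1)→{1,3}; (7,6)→{5,6,7}. Safe: 2. Place at column 2.
Row 9: attacked by (1,8)→{8}; (2,4)→{4}; (3,9)→{3,9}; (4,7)→{2,7}; (5,3)→{3,7}; (6,1)→{1,4}; (7,6)→{4,6,8}; (8,2)→{1,2,3}. Safe: 5, 10. Place at column 5.
Row 10: attacked by (1,8)→{8}; (2,4)→{4}; (3,9)→{2,9}; (4,7)→{1,7}; (5,3)→{3,8}; (6,1)→{1,5}; (7,6)→{3,6,9}; (8,2)→{2,4}; (9,5)→{4,5,6}. Safe: 10. Place at column 10.
Columns [8, 4, 9, 7, 3, 1, 6, 2, 5, 10], r−c [-7, -2, -6, -3, 2, 5, 1, 6, 4, 0], r+c [9, 6, 12, 11, 8, 7, 13, 10, 14, 20] are all distinct, so no two queens attack.

(1,8) (2,4) (3,9) (4,7) (5,3) (6,1) (7,6) (8,2) (9,5) (10,10)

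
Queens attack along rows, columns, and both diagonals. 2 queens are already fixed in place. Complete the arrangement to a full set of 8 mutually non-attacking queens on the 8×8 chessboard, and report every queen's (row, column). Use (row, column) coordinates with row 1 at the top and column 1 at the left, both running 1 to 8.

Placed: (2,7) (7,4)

Row 1: attacked by (2,7)→{6,7,8}; (7,4)→{4}. Safe: 1, 2, 3, 5. Place at column 3.
Row 3: attacked by (1,3)→{1,3,5}; (2,7)→{6,7,8}; (7,4)→{4,8}. Safe: 2. Place at column 2.
Row 4: attacked by (1,3)→{3,6}; (2,7)→{5,7}; (3,2)→{1,2,3}; (7,4)→{1,4,7}. Safe: 8. Place at column 8.
Row 5: attacked by (1,3)→{3,7}; (2,7)→{4,7}; (3,2)→{2,4}; (4,8)→{7,8}; (7,4)→{2,4,6}. Safe: 1, 5. Place at column 5.
Row 6: attacked by (1,3)→{3,8}; (2,7)→{3,7}; (3,2)→{2,5}; (4,8)→{6,8}; (5,5)→{4,5,6}; (7,4)→{3,4,5}. Safe: 1. Place at column 1.
Row 8: attacked by (1,3)→{3}; (2,7)→{1,7}; (3,2)→{2,7}; (4,8)→{4,8}; (5,5)→{2,5,8}; (6,1)→{1,3}; (7,4)→{3,4,5}. Safe: 6. Place at column 6.
Columns [3, 7, 2, 8, 5, 1, 4, 6], r−c [-2, -5, 1, -4, 0, 5, 3, 2], r+c [4, 9, 5, 12, 10, 7, 11, 14] are all distinct, so no two queens attack.

(1,3) (2,7) (3,2) (4,8) (5,5) (6,1) (7,4) (8,6)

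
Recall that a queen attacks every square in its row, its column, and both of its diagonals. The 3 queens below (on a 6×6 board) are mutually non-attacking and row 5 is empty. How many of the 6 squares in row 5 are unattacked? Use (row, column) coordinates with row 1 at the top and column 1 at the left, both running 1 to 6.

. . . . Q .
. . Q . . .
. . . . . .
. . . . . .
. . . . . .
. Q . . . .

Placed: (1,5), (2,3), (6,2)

1

(1,5) attacks row 5 at column 5 and diagonals 1.
(2,3) attacks row 5 at column 3 and diagonals 6.
(6,2) attacks row 5 at column 2 and diagonals 1, 3.
Attacked columns: {1, 2, 3, 5, 6}. Safe: {4}.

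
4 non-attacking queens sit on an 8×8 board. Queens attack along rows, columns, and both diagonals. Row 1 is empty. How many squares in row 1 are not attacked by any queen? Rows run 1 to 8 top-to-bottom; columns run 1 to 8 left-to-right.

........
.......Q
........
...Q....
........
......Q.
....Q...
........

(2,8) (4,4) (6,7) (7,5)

2

(2,8) attacks row 1 at column 8 and diagonals 7.
(4,4) attacks row 1 at column 4 and diagonals 1, 7.
(6,7) attacks row 1 at column 7 and diagonals 2.
(7,5) attacks row 1 at column 5.
Attacked columns: {1, 2, 4, 5, 7, 8}. Safe: {3, 6}.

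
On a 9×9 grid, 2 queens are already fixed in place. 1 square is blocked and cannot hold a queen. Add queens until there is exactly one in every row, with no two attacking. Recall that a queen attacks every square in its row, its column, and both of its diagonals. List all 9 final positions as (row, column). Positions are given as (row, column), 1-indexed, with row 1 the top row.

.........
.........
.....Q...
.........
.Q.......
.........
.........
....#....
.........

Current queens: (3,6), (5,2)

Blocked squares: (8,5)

Row 1: attacked by (3,6)→{4,6,8}; (5,2)→{2,6}. Safe: 1, 3, 5, 7, 9. Place at column 5.
Row 2: attacked by (1,5)→{4,5,6}; (3,6)→{5,6,7}; (5,2)→{2,5}. Safe: 1, 3, 8, 9. Place at column 3.
Row 4: attacked by (1,5)→{2,5,8}; (2,3)→{1,3,5}; (3,6)→{5,6,7}; (5,2)→{1,2,3}. Safe: 4, 9. Place at column 9.
Row 6: attacked by (1,5)→{5}; (2,3)→{3,7}; (3,6)→{3,6,9}; (4,9)→{7,9}; (5,2)→{1,2,3}. Safe: 4, 8. Place at column 8.
Row 7: attacked by (1,5)→{5}; (2,3)→{3,8}; (3,6)→{2,6}; (4,9)→{6,9}; (5,2)→{2,4}; (6,8)→{7,8,9}. Safe: 1. Place at column 1.
Row 8: attacked by (1,5)→{5}; (2,3)→{3,9}; (3,6)→{1,6}; (4,9)→{5,9}; (5,2)→{2,5}; (6,8)→{6,8}; (7,1)→{1,2}. Blocked: 5. Safe: 4, 7. Place at column 4.
Row 9: attacked by (1,5)→{5}; (2,3)→{3}; (3,6)→{6}; (4,9)→{4,9}; (5,2)→{2,6}; (6,8)→{5,8}; (7,1)→{1,3}; (8,4)→{3,4,5}. Safe: 7. Place at column 7.
Columns [5, 3, 6, 9, 2, 8, 1, 4, 7], r−c [-4, -1, -3, -5, 3, -2, 6, 4, 2], r+c [6, 5, 9, 13, 7, 14, 8, 12, 16] are all distinct, so no two queens attack.

(1,5) (2,3) (3,6) (4,9) (5,2) (6,8) (7,1) (8,4) (9,7)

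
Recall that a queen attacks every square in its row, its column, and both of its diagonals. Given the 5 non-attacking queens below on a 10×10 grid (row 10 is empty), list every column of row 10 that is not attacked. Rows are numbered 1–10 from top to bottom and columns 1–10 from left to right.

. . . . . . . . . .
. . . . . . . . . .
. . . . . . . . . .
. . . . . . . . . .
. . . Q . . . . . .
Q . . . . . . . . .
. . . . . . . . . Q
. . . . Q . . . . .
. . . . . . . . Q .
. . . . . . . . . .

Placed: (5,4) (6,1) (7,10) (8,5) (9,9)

columns 2, 6

(5,4) attacks row 10 at column 4 and diagonals 9.
(6,1) attacks row 10 at column 1 and diagonals 5.
(7,10) attacks row 10 at column 10 and diagonals 7.
(8,5) attacks row 10 at column 5 and diagonals 3, 7.
(9,9) attacks row 10 at column 9 and diagonals 8, 10.
Attacked columns: {1, 3, 4, 5, 7, 8, 9, 10}. Safe: {2, 6}.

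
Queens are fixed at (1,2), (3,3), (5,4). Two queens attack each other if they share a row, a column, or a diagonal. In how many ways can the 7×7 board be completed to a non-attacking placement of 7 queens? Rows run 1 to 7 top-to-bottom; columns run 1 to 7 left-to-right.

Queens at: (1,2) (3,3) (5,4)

1

Branch on row 2: col 5 → 0; col 6 → 1.
Sum: 0 + 1 = 1.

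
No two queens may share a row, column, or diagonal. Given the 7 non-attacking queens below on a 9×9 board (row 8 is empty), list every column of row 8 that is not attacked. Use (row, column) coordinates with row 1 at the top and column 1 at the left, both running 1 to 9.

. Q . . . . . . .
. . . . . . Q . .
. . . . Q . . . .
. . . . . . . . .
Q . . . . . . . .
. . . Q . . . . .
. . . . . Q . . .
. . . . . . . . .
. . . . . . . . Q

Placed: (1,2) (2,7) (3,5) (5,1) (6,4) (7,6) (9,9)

(1,2) attacks row 8 at column 2 and diagonals 9.
(2,7) attacks row 8 at column 7 and diagonals 1.
(3,5) attacks row 8 at column 5.
(5,1) attacks row 8 at column 1 and diagonals 4.
(6,4) attacks row 8 at column 4 and diagonals 2, 6.
(7,6) attacks row 8 at column 6 and diagonals 5, 7.
(9,9) attacks row 8 at column 9 and diagonals 8.
Attacked columns: {1, 2, 4, 5, 6, 7, 8, 9}. Safe: {3}.

columns 3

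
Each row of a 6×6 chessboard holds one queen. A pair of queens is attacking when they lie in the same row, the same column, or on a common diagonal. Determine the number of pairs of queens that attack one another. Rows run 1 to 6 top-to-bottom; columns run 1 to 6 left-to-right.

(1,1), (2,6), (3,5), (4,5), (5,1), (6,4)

Same column: (1,1)–(5,1) (column 1); (3,5)–(4,5) (column 5).
Same diagonal: (2,6)–(3,5) (|2−3| = |6−5| = 1).
Total attacking pairs: 3.

3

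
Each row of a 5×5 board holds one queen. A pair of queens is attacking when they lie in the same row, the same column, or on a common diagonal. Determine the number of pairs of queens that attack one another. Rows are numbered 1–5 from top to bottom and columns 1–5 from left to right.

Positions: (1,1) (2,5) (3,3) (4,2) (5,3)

Same column: (3,3)–(5,3) (column 3).
Same diagonal: (1,1)–(3,3) (|1−3| = |1−3| = 2); (3,3)–(4,2) (|3−4| = |3−2| = 1); (4,2)–(5,3) (|4−5| = |2−3| = 1).
Total attacking pairs: 4.

4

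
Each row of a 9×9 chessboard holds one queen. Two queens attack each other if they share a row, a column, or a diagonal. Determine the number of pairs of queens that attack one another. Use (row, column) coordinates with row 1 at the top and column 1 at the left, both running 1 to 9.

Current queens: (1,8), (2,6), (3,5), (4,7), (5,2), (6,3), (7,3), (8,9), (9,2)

Same column: (5,2)–(9,2) (column 2); (6,3)–(7,3) (column 3).
Same diagonal: (1,8)–(6,3) (|1−6| = |8−3| = 5); (2,6)–(3,5) (|2−3| = |6−5| = 1); (4,7)–(9,2) (|4−9| = |7−2| = 5); (5,2)–(6,3) (|5−6| = |2−3| = 1).
Total attacking pairs: 6.

6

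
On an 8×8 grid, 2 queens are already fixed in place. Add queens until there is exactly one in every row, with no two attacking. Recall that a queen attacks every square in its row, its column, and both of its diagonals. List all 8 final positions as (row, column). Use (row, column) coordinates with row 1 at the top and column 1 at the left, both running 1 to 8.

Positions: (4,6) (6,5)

(1,8) (2,3) (3,1) (4,6) (5,2) (6,5) (7,7) (8,4)

Row 1: attacked by (4,6)→{3,6}; (6,5)→{5}. Safe: 1, 2, 4, 7, 8. Place at column 8.
Row 2: attacked by (1,8)→{7,8}; (4,6)→{4,6,8}; (6,5)→{1,5}. Safe: 2, 3. Place at column 3.
Row 3: attacked by (1,8)→{6,8}; (2,3)→{2,3,4}; (4,6)→{5,6,7}; (6,5)→{2,5,8}. Safe: 1. Place at column 1.
Row 5: attacked by (1,8)→{4,8}; (2,3)→{3,6}; (3,1)→{1,3}; (4,6)→{5,6,7}; (6,5)→{4,5,6}. Safe: 2. Place at column 2.
Row 7: attacked by (1,8)→{2,8}; (2,3)→{3,8}; (3,1)→{1,5}; (4,6)→{3,6}; (5,2)→{2,4}; (6,5)→{4,5,6}. Safe: 7. Place at column 7.
Row 8: attacked by (1,8)→{1,8}; (2,3)→{3}; (3,1)→{1,6}; (4,6)→{2,6}; (5,2)→{2,5}; (6,5)→{3,5,7}; (7,7)→{6,7,8}. Safe: 4. Place at column 4.
Columns [8, 3, 1, 6, 2, 5, 7, 4], r−c [-7, -1, 2, -2, 3, 1, 0, 4], r+c [9, 5, 4, 10, 7, 11, 14, 12] are all distinct, so no two queens attack.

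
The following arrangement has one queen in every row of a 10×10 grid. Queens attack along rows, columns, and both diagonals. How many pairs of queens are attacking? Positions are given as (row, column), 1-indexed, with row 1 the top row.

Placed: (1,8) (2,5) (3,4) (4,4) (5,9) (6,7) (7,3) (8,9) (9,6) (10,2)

6

Same column: (3,4)–(4,4) (column 4); (5,9)–(8,9) (column 9).
Same diagonal: (2,5)–(3,4) (|2−3| = |5−4| = 1); (3,4)–(6,7) (|3−6| = |4−7| = 3); (3,4)–(8,9) (|3−8| = |4−9| = 5); (6,7)–(8,9) (|6−8| = |7−9| = 2).
Total attacking pairs: 6.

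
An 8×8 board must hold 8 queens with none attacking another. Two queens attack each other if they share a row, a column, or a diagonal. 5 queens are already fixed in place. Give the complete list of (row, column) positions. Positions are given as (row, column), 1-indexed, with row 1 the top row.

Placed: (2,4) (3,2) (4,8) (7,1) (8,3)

Row 1: attacked by (2,4)→{3,4,5}; (3,2)→{2,4}; (4,8)→{5,8}; (7,1)→{1,7}; (8,3)→{3}. Safe: 6. Place at column 6.
Row 5: attacked by (1,6)→{2,6}; (2,4)→{1,4,7}; (3,2)→{2,4}; (4,8)→{7,8}; (7,1)→{1,3}; (8,3)→{3,6}. Safe: 5. Place at column 5.
Row 6: attacked by (1,6)→{1,6}; (2,4)→{4,8}; (3,2)→{2,5}; (4,8)→{6,8}; (5,5)→{4,5,6}; (7,1)→{1,2}; (8,3)→{1,3,5}. Safe: 7. Place at column 7.
Columns [6, 4, 2, 8, 5, 7, 1, 3], r−c [-5, -2, 1, -4, 0, -1, 6, 5], r+c [7, 6, 5, 12, 10, 13, 8, 11] are all distinct, so no two queens attack.

(1,6) (2,4) (3,2) (4,8) (5,5) (6,7) (7,1) (8,3)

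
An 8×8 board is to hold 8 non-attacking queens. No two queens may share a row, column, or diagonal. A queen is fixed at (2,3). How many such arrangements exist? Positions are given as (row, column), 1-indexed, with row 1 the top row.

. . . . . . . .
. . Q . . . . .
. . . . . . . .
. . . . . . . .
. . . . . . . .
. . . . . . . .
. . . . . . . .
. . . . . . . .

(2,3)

14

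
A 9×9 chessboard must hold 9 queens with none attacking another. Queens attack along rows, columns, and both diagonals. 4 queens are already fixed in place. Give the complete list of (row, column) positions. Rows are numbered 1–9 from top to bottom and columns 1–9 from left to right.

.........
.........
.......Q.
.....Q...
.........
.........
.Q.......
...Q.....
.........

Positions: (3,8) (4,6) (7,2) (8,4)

Row 1: attacked by (3,8)→{6,8}; (4,6)→{3,6,9}; (7,2)→{2,8}; (8,4)→{4}. Safe: 1, 5, 7. Place at column 5.
Row 2: attacked by (1,5)→{4,5,6}; (3,8)→{7,8,9}; (4,6)→{4,6,8}; (7,2)→{2,7}; (8,4)→{4}. Safe: 1, 3. Place at column 1.
Row 5: attacked by (1,5)→{1,5,9}; (2,1)→{1,4}; (3,8)→{6,8}; (4,6)→{5,6,7}; (7,2)→{2,4}; (8,4)→{1,4,7}. Safe: 3. Place at column 3.
Row 6: attacked by (1,5)→{5}; (2,1)→{1,5}; (3,8)→{5,8}; (4,6)→{4,6,8}; (5,3)→{2,3,4}; (7,2)→{1,2,3}; (8,4)→{2,4,6}. Safe: 7, 9. Place at column 7.
Row 9: attacked by (1,5)→{5}; (2,1)→{1,8}; (3,8)→{2,8}; (4,6)→{1,6}; (5,3)→{3,7}; (6,7)→{4,7}; (7,2)→{2,4}; (8,4)→{3,4,5}. Safe: 9. Place at column 9.
Columns [5, 1, 8, 6, 3, 7, 2, 4, 9], r−c [-4, 1, -5, -2, 2, -1, 5, 4, 0], r+c [6, 3, 11, 10, 8, 13, 9, 12, 18] are all distinct, so no two queens attack.

(1,5) (2,1) (3,8) (4,6) (5,3) (6,7) (7,2) (8,4) (9,9)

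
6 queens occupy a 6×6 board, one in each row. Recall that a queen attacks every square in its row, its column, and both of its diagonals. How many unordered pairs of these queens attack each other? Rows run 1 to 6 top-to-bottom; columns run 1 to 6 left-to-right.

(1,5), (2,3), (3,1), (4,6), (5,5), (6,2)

Same column: (1,5)–(5,5) (column 5).
Same diagonal: (4,6)–(5,5) (|4−5| = |6−5| = 1).
Total attacking pairs: 2.

2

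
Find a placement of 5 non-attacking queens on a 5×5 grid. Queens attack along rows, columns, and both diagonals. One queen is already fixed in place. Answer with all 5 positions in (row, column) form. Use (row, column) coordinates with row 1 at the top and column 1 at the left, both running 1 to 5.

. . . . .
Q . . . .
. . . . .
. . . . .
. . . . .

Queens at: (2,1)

(1,3) (2,1) (3,4) (4,2) (5,5)

Row 1: attacked by (2,1)→{1,2}. Safe: 3, 4, 5. Place at column 3.
Row 3: attacked by (1,3)→{1,3,5}; (2,1)→{1,2}. Safe: 4. Place at column 4.
Row 4: attacked by (1,3)→{3}; (2,1)→{1,3}; (3,4)→{3,4,5}. Safe: 2. Place at column 2.
Row 5: attacked by (1,3)→{3}; (2,1)→{1,4}; (3,4)→{2,4}; (4,2)→{1,2,3}. Safe: 5. Place at column 5.
Columns [3, 1, 4, 2, 5], r−c [-2, 1, -1, 2, 0], r+c [4, 3, 7, 6, 10] are all distinct, so no two queens attack.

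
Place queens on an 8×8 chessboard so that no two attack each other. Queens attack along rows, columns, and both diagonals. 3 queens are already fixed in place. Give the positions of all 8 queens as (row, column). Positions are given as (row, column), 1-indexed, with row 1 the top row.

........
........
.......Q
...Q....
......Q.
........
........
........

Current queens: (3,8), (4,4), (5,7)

(1,5) (2,3) (3,8) (4,4) (5,7) (6,1) (7,6) (8,2)

Row 1: attacked by (3,8)→{6,8}; (4,4)→{1,4,7}; (5,7)→{3,7}. Safe: 2, 5. Place at column 5.
Row 2: attacked by (1,5)→{4,5,6}; (3,8)→{7,8}; (4,4)→{2,4,6}; (5,7)→{4,7}. Safe: 1, 3. Place at column 3.
Row 6: attacked by (1,5)→{5}; (2,3)→{3,7}; (3,8)→{5,8}; (4,4)→{2,4,6}; (5,7)→{6,7,8}. Safe: 1. Place at column 1.
Row 7: attacked by (1,5)→{5}; (2,3)→{3,8}; (3,8)→{4,8}; (4,4)→{1,4,7}; (5,7)→{5,7}; (6,1)→{1,2}. Safe: 6. Place at column 6.
Row 8: attacked by (1,5)→{5}; (2,3)→{3}; (3,8)→{3,8}; (4,4)→{4,8}; (5,7)→{4,7}; (6,1)→{1,3}; (7,6)→{5,6,7}. Safe: 2. Place at column 2.
Columns [5, 3, 8, 4, 7, 1, 6, 2], r−c [-4, -1, -5, 0, -2, 5, 1, 6], r+c [6, 5, 11, 8, 12, 7, 13, 10] are all distinct, so no two queens attack.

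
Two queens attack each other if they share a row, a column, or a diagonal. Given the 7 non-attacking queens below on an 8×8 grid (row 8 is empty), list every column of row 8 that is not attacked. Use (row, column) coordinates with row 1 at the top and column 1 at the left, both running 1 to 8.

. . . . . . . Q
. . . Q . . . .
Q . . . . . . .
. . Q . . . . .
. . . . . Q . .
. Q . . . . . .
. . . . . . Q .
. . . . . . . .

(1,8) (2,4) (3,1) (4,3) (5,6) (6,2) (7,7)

columns 5

(1,8) attacks row 8 at column 8 and diagonals 1.
(2,4) attacks row 8 at column 4.
(3,1) attacks row 8 at column 1 and diagonals 6.
(4,3) attacks row 8 at column 3 and diagonals 7.
(5,6) attacks row 8 at column 6 and diagonals 3.
(6,2) attacks row 8 at column 2 and diagonals 4.
(7,7) attacks row 8 at column 7 and diagonals 6, 8.
Attacked columns: {1, 2, 3, 4, 6, 7, 8}. Safe: {5}.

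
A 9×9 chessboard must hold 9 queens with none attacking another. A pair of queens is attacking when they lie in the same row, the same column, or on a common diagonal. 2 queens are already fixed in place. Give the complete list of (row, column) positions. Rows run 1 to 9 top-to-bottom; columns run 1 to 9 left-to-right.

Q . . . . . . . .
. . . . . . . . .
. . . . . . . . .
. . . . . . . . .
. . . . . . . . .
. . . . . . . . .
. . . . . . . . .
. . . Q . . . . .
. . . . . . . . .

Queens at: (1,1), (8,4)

Row 2: attacked by (1,1)→{1,2}; (8,4)→{4}. Safe: 3, 5, 6, 7, 8, 9. Place at column 8.
Row 3: attacked by (1,1)→{1,3}; (2,8)→{7,8,9}; (8,4)→{4,9}. Safe: 2, 5, 6. Place at column 5.
Row 4: attacked by (1,1)→{1,4}; (2,8)→{6,8}; (3,5)→{4,5,6}; (8,4)→{4,8}. Safe: 2, 3, 7, 9. Place at column 3.
Row 5: attacked by (1,1)→{1,5}; (2,8)→{5,8}; (3,5)→{3,5,7}; (4,3)→{2,3,4}; (8,4)→{1,4,7}. Safe: 6, 9. Place at column 6.
Row 6: attacked by (1,1)→{1,6}; (2,8)→{4,8}; (3,5)→{2,5,8}; (4,3)→{1,3,5}; (5,6)→{5,6,7}; (8,4)→{2,4,6}. Safe: 9. Place at column 9.
Row 7: attacked by (1,1)→{1,7}; (2,8)→{3,8}; (3,5)→{1,5,9}; (4,3)→{3,6}; (5,6)→{4,6,8}; (6,9)→{8,9}; (8,4)→{3,4,5}. Safe: 2. Place at column 2.
Row 9: attacked by (1,1)→{1,9}; (2,8)→{1,8}; (3,5)→{5}; (4,3)→{3,8}; (5,6)→{2,6}; (6,9)→{6,9}; (7,2)→{2,4}; (8,4)→{3,4,5}. Safe: 7. Place at column 7.
Columns [1, 8, 5, 3, 6, 9, 2, 4, 7], r−c [0, -6, -2, 1, -1, -3, 5, 4, 2], r+c [2, 10, 8, 7, 11, 15, 9, 12, 16] are all distinct, so no two queens attack.

(1,1) (2,8) (3,5) (4,3) (5,6) (6,9) (7,2) (8,4) (9,7)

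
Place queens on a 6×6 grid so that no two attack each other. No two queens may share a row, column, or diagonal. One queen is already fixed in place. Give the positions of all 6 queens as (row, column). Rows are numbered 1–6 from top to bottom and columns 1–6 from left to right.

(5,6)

Row 1: attacked by (5,6)→{2,6}. Safe: 1, 3, 4, 5. Place at column 4.
Row 2: attacked by (1,4)→{3,4,5}; (5,6)→{3,6}. Safe: 1, 2. Place at column 1.
Row 3: attacked by (1,4)→{2,4,6}; (2,1)→{1,2}; (5,6)→{4,6}. Safe: 3, 5. Place at column 5.
Row 4: attacked by (1,4)→{1,4}; (2,1)→{1,3}; (3,5)→{4,5,6}; (5,6)→{5,6}. Safe: 2. Place at column 2.
Row 6: attacked by (1,4)→{4}; (2,1)→{1,5}; (3,5)→{2,5}; (4,2)→{2,4}; (5,6)→{5,6}. Safe: 3. Place at column 3.
Columns [4, 1, 5, 2, 6, 3], r−c [-3, 1, -2, 2, -1, 3], r+c [5, 3, 8, 6, 11, 9] are all distinct, so no two queens attack.

(1,4) (2,1) (3,5) (4,2) (5,6) (6,3)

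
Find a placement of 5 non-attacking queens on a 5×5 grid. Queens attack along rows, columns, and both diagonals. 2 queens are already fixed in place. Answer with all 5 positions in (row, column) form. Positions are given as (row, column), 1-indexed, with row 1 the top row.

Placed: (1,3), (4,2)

Row 2: attacked by (1,3)→{2,3,4}; (4,2)→{2,4}. Safe: 1, 5. Place at column 1.
Row 3: attacked by (1,3)→{1,3,5}; (2,1)→{1,2}; (4,2)→{1,2,3}. Safe: 4. Place at column 4.
Row 5: attacked by (1,3)→{3}; (2,1)→{1,4}; (3,4)→{2,4}; (4,2)→{1,2,3}. Safe: 5. Place at column 5.
Columns [3, 1, 4, 2, 5], r−c [-2, 1, -1, 2, 0], r+c [4, 3, 7, 6, 10] are all distinct, so no two queens attack.

(1,3) (2,1) (3,4) (4,2) (5,5)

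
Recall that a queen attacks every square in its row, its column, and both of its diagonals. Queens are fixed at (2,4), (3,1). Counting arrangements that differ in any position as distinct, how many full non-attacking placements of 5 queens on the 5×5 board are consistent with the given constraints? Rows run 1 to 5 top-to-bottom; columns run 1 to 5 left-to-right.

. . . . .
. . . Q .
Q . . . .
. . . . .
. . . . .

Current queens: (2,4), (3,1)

1

Branch on row 1: col 2 → 1.
Sum: 1 = 1.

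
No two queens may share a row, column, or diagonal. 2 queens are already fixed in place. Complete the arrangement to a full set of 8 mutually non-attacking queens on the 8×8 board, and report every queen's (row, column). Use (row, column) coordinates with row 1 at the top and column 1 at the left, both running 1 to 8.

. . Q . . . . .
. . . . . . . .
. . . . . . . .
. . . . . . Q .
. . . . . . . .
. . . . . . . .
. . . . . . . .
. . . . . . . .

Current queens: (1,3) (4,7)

(1,3) (2,8) (3,4) (4,7) (5,1) (6,6) (7,2) (8,5)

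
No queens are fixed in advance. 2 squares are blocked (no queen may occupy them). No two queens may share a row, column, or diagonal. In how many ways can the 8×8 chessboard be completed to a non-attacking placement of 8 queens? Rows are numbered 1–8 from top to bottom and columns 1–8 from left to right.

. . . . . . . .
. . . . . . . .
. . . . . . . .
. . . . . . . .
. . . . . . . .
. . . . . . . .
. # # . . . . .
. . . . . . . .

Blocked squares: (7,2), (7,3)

62

Branch on row 1: col 1 → 2; col 2 → 7; col 3 → 13; col 4 → 11; col 5 → 13; col 6 → 11; col 7 → 2; col 8 → 3.
Sum: 2 + 7 + 13 + 11 + 13 + 11 + 2 + 3 = 62.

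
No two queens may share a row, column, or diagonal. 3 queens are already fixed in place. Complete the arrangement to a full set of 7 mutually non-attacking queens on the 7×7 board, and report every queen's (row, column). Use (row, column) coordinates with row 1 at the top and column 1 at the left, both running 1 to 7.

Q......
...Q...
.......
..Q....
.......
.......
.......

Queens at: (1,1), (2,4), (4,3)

Row 3: attacked by (1,1)→{1,3}; (2,4)→{3,4,5}; (4,3)→{2,3,4}. Safe: 6, 7. Place at column 7.
Row 5: attacked by (1,1)→{1,5}; (2,4)→{1,4,7}; (3,7)→{5,7}; (4,3)→{2,3,4}. Safe: 6. Place at column 6.
Row 6: attacked by (1,1)→{1,6}; (2,4)→{4}; (3,7)→{4,7}; (4,3)→{1,3,5}; (5,6)→{5,6,7}. Safe: 2. Place at column 2.
Row 7: attacked by (1,1)→{1,7}; (2,4)→{4}; (3,7)→{3,7}; (4,3)→{3,6}; (5,6)→{4,6}; (6,2)→{1,2,3}. Safe: 5. Place at column 5.
Columns [1, 4, 7, 3, 6, 2, 5], r−c [0, -2, -4, 1, -1, 4, 2], r+c [2, 6, 10, 7, 11, 8, 12] are all distinct, so no two queens attack.

(1,1) (2,4) (3,7) (4,3) (5,6) (6,2) (7,5)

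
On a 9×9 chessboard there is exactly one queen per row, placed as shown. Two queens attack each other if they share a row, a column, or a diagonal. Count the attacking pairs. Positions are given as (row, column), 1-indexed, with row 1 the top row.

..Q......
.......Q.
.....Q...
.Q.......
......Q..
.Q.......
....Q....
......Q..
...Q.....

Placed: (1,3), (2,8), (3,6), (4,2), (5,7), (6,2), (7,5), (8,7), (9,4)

5

Same column: (4,2)–(6,2) (column 2); (5,7)–(8,7) (column 7).
Same diagonal: (1,3)–(5,7) (|1−5| = |3−7| = 4); (4,2)–(7,5) (|4−7| = |2−5| = 3); (5,7)–(7,5) (|5−7| = |7−5| = 2).
Total attacking pairs: 5.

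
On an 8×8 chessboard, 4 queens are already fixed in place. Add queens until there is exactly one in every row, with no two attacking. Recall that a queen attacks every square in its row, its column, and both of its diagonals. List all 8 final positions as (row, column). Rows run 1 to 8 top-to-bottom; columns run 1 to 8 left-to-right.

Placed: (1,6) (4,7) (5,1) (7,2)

(1,6) (2,3) (3,5) (4,7) (5,1) (6,4) (7,2) (8,8)

Row 2: attacked by (1,6)→{5,6,7}; (4,7)→{5,7}; (5,1)→{1,4}; (7,2)→{2,7}. Safe: 3, 8. Place at column 3.
Row 3: attacked by (1,6)→{4,6,8}; (2,3)→{2,3,4}; (4,7)→{6,7,8}; (5,1)→{1,3}; (7,2)→{2,6}. Safe: 5. Place at column 5.
Row 6: attacked by (1,6)→{1,6}; (2,3)→{3,7}; (3,5)→{2,5,8}; (4,7)→{5,7}; (5,1)→{1,2}; (7,2)→{1,2,3}. Safe: 4. Place at column 4.
Row 8: attacked by (1,6)→{6}; (2,3)→{3}; (3,5)→{5}; (4,7)→{3,7}; (5,1)→{1,4}; (6,4)→{2,4,6}; (7,2)→{1,2,3}. Safe: 8. Place at column 8.
Columns [6, 3, 5, 7, 1, 4, 2, 8], r−c [-5, -1, -2, -3, 4, 2, 5, 0], r+c [7, 5, 8, 11, 6, 10, 9, 16] are all distinct, so no two queens attack.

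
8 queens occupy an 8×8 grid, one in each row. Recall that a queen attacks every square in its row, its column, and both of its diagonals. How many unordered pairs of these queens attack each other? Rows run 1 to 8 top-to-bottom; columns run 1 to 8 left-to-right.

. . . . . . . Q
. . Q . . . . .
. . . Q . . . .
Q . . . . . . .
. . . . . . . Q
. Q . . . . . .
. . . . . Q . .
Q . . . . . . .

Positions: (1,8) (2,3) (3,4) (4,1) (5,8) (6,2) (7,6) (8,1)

6

Same column: (1,8)–(5,8) (column 8); (4,1)–(8,1) (column 1).
Same diagonal: (1,8)–(8,1) (|1−8| = |8−1| = 7); (2,3)–(3,4) (|2−3| = |3−4| = 1); (2,3)–(4,1) (|2−4| = |3−1| = 2); (5,8)–(7,6) (|5−7| = |8−6| = 2).
Total attacking pairs: 6.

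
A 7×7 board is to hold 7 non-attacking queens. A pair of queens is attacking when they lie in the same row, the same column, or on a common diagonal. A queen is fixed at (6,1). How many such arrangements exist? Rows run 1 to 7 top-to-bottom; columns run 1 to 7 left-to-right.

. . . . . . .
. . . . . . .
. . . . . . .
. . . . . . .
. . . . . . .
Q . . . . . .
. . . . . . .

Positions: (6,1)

7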